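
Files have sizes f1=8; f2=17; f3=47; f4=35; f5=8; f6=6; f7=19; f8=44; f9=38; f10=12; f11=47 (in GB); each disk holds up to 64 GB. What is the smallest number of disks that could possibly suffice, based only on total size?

5

Total size = 8 + 17 + 47 + 35 + 8 + 6 + 19 + 44 + 38 + 12 + 47 = 281 GB.
⌈281 / 64⌉ = 5.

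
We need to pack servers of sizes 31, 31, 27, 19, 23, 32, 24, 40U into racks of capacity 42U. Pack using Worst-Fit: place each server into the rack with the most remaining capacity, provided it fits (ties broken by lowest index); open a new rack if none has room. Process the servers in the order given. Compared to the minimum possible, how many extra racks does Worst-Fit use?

Worst-Fit: [31] [31] [27] [19,23] [32] [24] [40] → 7 racks.
7 servers exceed 21U (half the capacity), and no two of those can share a rack, so at least 7 racks are needed.
So 7 is already optimal.

0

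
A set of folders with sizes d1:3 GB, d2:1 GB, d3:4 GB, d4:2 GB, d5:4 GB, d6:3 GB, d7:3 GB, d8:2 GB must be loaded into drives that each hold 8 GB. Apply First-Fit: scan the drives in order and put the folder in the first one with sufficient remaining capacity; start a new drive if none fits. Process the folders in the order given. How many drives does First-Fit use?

Put d1 (3 GB) in drive 1; 5 GB remain.
Put d2 (1 GB) in drive 1; 4 GB remain.
Put d3 (4 GB) in drive 1; 0 GB remain.
Put d4 (2 GB) in drive 2; 6 GB remain.
Put d5 (4 GB) in drive 2; 2 GB remain.
Put d6 (3 GB) in drive 3; 5 GB remain.
Put d7 (3 GB) in drive 3; 2 GB remain.
Put d8 (2 GB) in drive 2; 0 GB remain.

3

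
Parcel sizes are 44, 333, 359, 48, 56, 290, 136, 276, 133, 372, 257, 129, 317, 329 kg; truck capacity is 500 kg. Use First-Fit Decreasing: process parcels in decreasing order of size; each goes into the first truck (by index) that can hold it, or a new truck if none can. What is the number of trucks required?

Sorted descending: 372, 359, 333, 329, 317, 290, 276, 257, 136, 133, 129, 56, 48, 44.
Put 372 kg in truck 1; 128 kg remain.
Put 359 kg in truck 2; 141 kg remain.
Put 333 kg in truck 3; 167 kg remain.
Put 329 kg in truck 4; 171 kg remain.
Put 317 kg in truck 5; 183 kg remain.
Put 290 kg in truck 6; 210 kg remain.
Put 276 kg in truck 7; 224 kg remain.
Put 257 kg in truck 8; 243 kg remain.
Put 136 kg in truck 2; 5 kg remain.
Put 133 kg in truck 3; 34 kg remain.
Put 129 kg in truck 4; 42 kg remain.
Put 56 kg in truck 1; 72 kg remain.
Put 48 kg in truck 1; 24 kg remain.
Put 44 kg in truck 5; 139 kg remain.
Final trucks: [372,56,48] [359,136] [333,133] [329,129] [317,44] [290] [276] [257].

8 trucks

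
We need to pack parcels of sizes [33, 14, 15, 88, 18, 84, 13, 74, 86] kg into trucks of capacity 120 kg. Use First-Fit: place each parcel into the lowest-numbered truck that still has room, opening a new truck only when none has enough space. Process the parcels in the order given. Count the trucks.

Put 33 kg in truck 1; 87 kg remain.
Put 14 kg in truck 1; 73 kg remain.
Put 15 kg in truck 1; 58 kg remain.
Put 88 kg in truck 2; 32 kg remain.
Put 18 kg in truck 1; 40 kg remain.
Put 84 kg in truck 3; 36 kg remain.
Put 13 kg in truck 1; 27 kg remain.
Put 74 kg in truck 4; 46 kg remain.
Put 86 kg in truck 5; 34 kg remain.

5 trucks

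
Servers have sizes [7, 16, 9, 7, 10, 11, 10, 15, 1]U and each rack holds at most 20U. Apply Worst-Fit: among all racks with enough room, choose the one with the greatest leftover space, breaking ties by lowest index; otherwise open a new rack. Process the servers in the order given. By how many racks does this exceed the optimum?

1

Worst-Fit: [7,9] [16] [7,10] [11] [10,1] [15] → 6 racks.
Total size 86U; any packing needs at least ⌈86/20⌉ = 5 racks.
An optimal packing achieves that bound: [16,1] [15] [11,9] [10,10] [7,7] → 5 racks.
Excess: 6 − 5 = 1.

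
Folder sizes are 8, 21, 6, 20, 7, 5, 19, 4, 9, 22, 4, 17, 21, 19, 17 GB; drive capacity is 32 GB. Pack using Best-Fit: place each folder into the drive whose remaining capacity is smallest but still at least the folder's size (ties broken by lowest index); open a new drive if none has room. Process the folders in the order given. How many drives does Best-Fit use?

drive 1: place 8 GB, 24 GB left
drive 1: place 21 GB, 3 GB left
drive 2: place 6 GB, 26 GB left
drive 2: place 20 GB, 6 GB left
drive 3: place 7 GB, 25 GB left
drive 2: place 5 GB, 1 GB left
drive 3: place 19 GB, 6 GB left
drive 3: place 4 GB, 2 GB left
drive 4: place 9 GB, 23 GB left
drive 4: place 22 GB, 1 GB left
drive 5: place 4 GB, 28 GB left
drive 5: place 17 GB, 11 GB left
drive 6: place 21 GB, 11 GB left
drive 7: place 19 GB, 13 GB left
drive 8: place 17 GB, 15 GB left

8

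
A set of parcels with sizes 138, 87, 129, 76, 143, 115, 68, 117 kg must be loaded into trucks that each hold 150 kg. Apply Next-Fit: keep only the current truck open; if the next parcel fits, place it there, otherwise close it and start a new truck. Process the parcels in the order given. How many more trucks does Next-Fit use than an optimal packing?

1

Next-Fit: [138] [87] [129] [76] [143] [115] [68] [117] → 8 trucks.
7 parcels exceed 75 kg (half the capacity), and no two of those can share a truck, so at least 7 trucks are needed.
An optimal packing achieves that bound: [143] [138] [129] [117] [115] [87] [76,68] → 7 trucks.
Excess: 8 − 7 = 1.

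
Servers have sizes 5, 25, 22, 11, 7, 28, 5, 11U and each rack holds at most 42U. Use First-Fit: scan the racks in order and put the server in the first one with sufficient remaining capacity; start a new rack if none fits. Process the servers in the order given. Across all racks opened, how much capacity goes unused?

12

5U → rack 1 (remaining 37U)
25U → rack 1 (remaining 12U)
22U → rack 2 (remaining 20U)
11U → rack 1 (remaining 1U)
7U → rack 2 (remaining 13U)
28U → rack 3 (remaining 14U)
5U → rack 2 (remaining 8U)
11U → rack 3 (remaining 3U)
3 racks × 42U = 126U; used 114U; unused 12U.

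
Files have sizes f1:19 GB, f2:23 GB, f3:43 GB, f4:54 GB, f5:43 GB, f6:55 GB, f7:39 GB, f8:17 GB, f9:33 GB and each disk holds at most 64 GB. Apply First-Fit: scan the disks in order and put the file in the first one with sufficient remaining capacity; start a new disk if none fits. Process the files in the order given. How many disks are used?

7

f1 (19 GB) → disk 1 (remaining 45 GB)
f2 (23 GB) → disk 1 (remaining 22 GB)
f3 (43 GB) → disk 2 (remaining 21 GB)
f4 (54 GB) → disk 3 (remaining 10 GB)
f5 (43 GB) → disk 4 (remaining 21 GB)
f6 (55 GB) → disk 5 (remaining 9 GB)
f7 (39 GB) → disk 6 (remaining 25 GB)
f8 (17 GB) → disk 1 (remaining 5 GB)
f9 (33 GB) → disk 7 (remaining 31 GB)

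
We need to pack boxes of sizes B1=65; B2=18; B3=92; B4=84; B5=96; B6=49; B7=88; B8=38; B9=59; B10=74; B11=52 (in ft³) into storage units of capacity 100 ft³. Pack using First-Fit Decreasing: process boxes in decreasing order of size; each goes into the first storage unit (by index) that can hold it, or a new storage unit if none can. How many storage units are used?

9

Sorted descending: 96, 92, 88, 84, 74, 65, 59, 52, 49, 38, 18.
96 ft³ → storage unit 1 (remaining 4 ft³)
92 ft³ → storage unit 2 (remaining 8 ft³)
88 ft³ → storage unit 3 (remaining 12 ft³)
84 ft³ → storage unit 4 (remaining 16 ft³)
74 ft³ → storage unit 5 (remaining 26 ft³)
65 ft³ → storage unit 6 (remaining 35 ft³)
59 ft³ → storage unit 7 (remaining 41 ft³)
52 ft³ → storage unit 8 (remaining 48 ft³)
49 ft³ → storage unit 9 (remaining 51 ft³)
38 ft³ → storage unit 7 (remaining 3 ft³)
18 ft³ → storage unit 5 (remaining 8 ft³)
Final storage units: [96] [92] [88] [84] [74,18] [65] [59,38] [52] [49].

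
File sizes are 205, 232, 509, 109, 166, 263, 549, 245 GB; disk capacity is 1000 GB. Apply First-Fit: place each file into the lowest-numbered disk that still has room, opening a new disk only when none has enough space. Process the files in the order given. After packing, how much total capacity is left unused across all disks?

205 GB → disk 1 (remaining 795 GB)
232 GB → disk 1 (remaining 563 GB)
509 GB → disk 1 (remaining 54 GB)
109 GB → disk 2 (remaining 891 GB)
166 GB → disk 2 (remaining 725 GB)
263 GB → disk 2 (remaining 462 GB)
549 GB → disk 3 (remaining 451 GB)
245 GB → disk 2 (remaining 217 GB)
3 disks × 1000 GB = 3000 GB; used 2278 GB; unused 722 GB.

722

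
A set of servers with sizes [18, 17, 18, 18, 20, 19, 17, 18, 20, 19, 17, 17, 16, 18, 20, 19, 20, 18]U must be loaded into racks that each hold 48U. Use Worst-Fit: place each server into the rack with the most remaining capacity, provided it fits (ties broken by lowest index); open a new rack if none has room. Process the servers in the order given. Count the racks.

18U → rack 1 (remaining 30U)
17U → rack 1 (remaining 13U)
18U → rack 2 (remaining 30U)
18U → rack 2 (remaining 12U)
20U → rack 3 (remaining 28U)
19U → rack 3 (remaining 9U)
17U → rack 4 (remaining 31U)
18U → rack 4 (remaining 13U)
20U → rack 5 (remaining 28U)
19U → rack 5 (remaining 9U)
17U → rack 6 (remaining 31U)
17U → rack 6 (remaining 14U)
16U → rack 7 (remaining 32U)
18U → rack 7 (remaining 14U)
20U → rack 8 (remaining 28U)
19U → rack 8 (remaining 9U)
20U → rack 9 (remaining 28U)
18U → rack 9 (remaining 10U)
Final racks: [18,17] [18,18] [20,19] [17,18] [20,19] [17,17] [16,18] [20,19] [20,18].

9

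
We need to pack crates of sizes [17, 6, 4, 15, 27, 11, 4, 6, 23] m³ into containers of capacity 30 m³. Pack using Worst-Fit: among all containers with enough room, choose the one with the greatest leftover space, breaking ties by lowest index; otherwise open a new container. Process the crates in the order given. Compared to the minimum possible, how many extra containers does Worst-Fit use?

Worst-Fit: [17,6,4] [15,11,4] [27] [6,23] → 4 containers.
Total size 113 m³; any packing needs at least ⌈113/30⌉ = 4 containers.
So 4 is already optimal.

0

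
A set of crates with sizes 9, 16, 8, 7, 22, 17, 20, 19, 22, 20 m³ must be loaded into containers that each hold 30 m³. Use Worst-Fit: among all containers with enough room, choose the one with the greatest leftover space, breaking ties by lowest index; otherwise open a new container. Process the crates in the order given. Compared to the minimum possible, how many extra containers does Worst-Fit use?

1

Worst-Fit: [9,16] [8,7] [22] [17] [20] [19] [22] [20] → 8 containers.
7 crates exceed 15 m³ (half the capacity), and no two of those can share a container, so at least 7 containers are needed.
An optimal packing achieves that bound: [22,8] [22,7] [20,9] [20] [19] [17] [16] → 7 containers.
Excess: 8 − 7 = 1.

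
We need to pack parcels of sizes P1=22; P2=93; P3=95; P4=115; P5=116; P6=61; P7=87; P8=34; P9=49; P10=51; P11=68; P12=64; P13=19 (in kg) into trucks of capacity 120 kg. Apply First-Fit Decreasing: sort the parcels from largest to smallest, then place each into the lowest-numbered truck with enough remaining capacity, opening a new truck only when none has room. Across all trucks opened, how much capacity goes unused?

86

Sorted descending: 116, 115, 95, 93, 87, 68, 64, 61, 51, 49, 34, 22, 19.
116 kg → truck 1 (remaining 4 kg)
115 kg → truck 2 (remaining 5 kg)
95 kg → truck 3 (remaining 25 kg)
93 kg → truck 4 (remaining 27 kg)
87 kg → truck 5 (remaining 33 kg)
68 kg → truck 6 (remaining 52 kg)
64 kg → truck 7 (remaining 56 kg)
61 kg → truck 8 (remaining 59 kg)
51 kg → truck 6 (remaining 1 kg)
49 kg → truck 7 (remaining 7 kg)
34 kg → truck 8 (remaining 25 kg)
22 kg → truck 3 (remaining 3 kg)
19 kg → truck 4 (remaining 8 kg)
8 trucks × 120 kg = 960 kg; used 874 kg; unused 86 kg.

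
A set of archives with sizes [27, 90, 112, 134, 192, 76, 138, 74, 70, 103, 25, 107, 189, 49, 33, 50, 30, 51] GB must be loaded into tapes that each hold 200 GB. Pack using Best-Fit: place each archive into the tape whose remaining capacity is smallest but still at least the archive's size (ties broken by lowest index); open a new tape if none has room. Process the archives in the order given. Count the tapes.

tape 1: place 27 GB, 173 GB left
tape 1: place 90 GB, 83 GB left
tape 2: place 112 GB, 88 GB left
tape 3: place 134 GB, 66 GB left
tape 4: place 192 GB, 8 GB left
tape 1: place 76 GB, 7 GB left
tape 5: place 138 GB, 62 GB left
tape 2: place 74 GB, 14 GB left
tape 6: place 70 GB, 130 GB left
tape 6: place 103 GB, 27 GB left
tape 6: place 25 GB, 2 GB left
tape 7: place 107 GB, 93 GB left
tape 8: place 189 GB, 11 GB left
tape 5: place 49 GB, 13 GB left
tape 3: place 33 GB, 33 GB left
tape 7: place 50 GB, 43 GB left
tape 3: place 30 GB, 3 GB left
tape 9: place 51 GB, 149 GB left
Final tapes: [27,90,76] [112,74] [134,33,30] [192] [138,49] [70,103,25] [107,50] [189] [51].

9 tapes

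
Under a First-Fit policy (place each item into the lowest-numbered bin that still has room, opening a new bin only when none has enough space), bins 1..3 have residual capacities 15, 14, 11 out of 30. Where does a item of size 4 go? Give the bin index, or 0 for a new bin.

Bins with room: bin 1 (15), bin 2 (14), bin 3 (11).
The first with room is bin 1.

1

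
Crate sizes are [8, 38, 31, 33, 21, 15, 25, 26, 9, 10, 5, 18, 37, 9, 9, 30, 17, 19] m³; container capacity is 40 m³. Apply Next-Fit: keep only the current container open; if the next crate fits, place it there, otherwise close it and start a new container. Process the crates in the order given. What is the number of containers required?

12

container 1: place 8 m³, 32 m³ left
container 2: place 38 m³, 2 m³ left
container 3: place 31 m³, 9 m³ left
container 4: place 33 m³, 7 m³ left
container 5: place 21 m³, 19 m³ left
container 5: place 15 m³, 4 m³ left
container 6: place 25 m³, 15 m³ left
container 7: place 26 m³, 14 m³ left
container 7: place 9 m³, 5 m³ left
container 8: place 10 m³, 30 m³ left
container 8: place 5 m³, 25 m³ left
container 8: place 18 m³, 7 m³ left
container 9: place 37 m³, 3 m³ left
container 10: place 9 m³, 31 m³ left
container 10: place 9 m³, 22 m³ left
container 11: place 30 m³, 10 m³ left
container 12: place 17 m³, 23 m³ left
container 12: place 19 m³, 4 m³ left
Final containers: [8] [38] [31] [33] [21,15] [25] [26,9] [10,5,18] [37] [9,9] [30] [17,19].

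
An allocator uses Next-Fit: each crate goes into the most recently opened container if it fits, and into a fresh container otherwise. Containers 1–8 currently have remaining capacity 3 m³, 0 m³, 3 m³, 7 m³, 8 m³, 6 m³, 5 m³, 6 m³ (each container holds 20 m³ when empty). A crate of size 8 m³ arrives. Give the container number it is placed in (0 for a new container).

0

Next-Fit only looks at container 8, which has 6 m³ free.
8 m³ does not fit, so a new container is opened.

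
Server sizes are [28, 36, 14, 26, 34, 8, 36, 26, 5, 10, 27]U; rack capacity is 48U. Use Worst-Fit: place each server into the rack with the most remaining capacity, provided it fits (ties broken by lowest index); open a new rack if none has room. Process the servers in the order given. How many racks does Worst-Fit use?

7

rack 1: place 28U, 20U left
rack 2: place 36U, 12U left
rack 1: place 14U, 6U left
rack 3: place 26U, 22U left
rack 4: place 34U, 14U left
rack 3: place 8U, 14U left
rack 5: place 36U, 12U left
rack 6: place 26U, 22U left
rack 6: place 5U, 17U left
rack 6: place 10U, 7U left
rack 7: place 27U, 21U left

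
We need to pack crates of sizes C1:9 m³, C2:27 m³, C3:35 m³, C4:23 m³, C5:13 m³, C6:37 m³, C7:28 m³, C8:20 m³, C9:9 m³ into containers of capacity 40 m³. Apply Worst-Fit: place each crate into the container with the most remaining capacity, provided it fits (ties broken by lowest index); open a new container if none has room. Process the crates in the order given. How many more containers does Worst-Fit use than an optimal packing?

Worst-Fit: [9,27] [35] [23,13] [37] [28] [20,9] → 6 containers.
Total size 201 m³; any packing needs at least ⌈201/40⌉ = 6 containers.
So 6 is already optimal.

0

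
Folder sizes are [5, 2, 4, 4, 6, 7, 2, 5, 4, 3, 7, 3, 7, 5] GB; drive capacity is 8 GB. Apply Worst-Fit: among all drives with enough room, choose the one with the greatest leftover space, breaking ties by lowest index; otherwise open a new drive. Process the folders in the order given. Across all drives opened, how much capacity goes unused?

8

5 GB → drive 1 (remaining 3 GB)
2 GB → drive 1 (remaining 1 GB)
4 GB → drive 2 (remaining 4 GB)
4 GB → drive 2 (remaining 0 GB)
6 GB → drive 3 (remaining 2 GB)
7 GB → drive 4 (remaining 1 GB)
2 GB → drive 3 (remaining 0 GB)
5 GB → drive 5 (remaining 3 GB)
4 GB → drive 6 (remaining 4 GB)
3 GB → drive 6 (remaining 1 GB)
7 GB → drive 7 (remaining 1 GB)
3 GB → drive 5 (remaining 0 GB)
7 GB → drive 8 (remaining 1 GB)
5 GB → drive 9 (remaining 3 GB)
9 drives × 8 GB = 72 GB; used 64 GB; unused 8 GB.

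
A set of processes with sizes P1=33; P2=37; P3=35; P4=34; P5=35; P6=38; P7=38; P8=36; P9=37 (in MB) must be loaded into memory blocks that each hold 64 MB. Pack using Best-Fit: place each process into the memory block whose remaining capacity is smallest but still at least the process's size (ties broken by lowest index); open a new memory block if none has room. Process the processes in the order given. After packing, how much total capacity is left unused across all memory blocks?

253

memory block 1: place P1 (33 MB), 31 MB left
memory block 2: place P2 (37 MB), 27 MB left
memory block 3: place P3 (35 MB), 29 MB left
memory block 4: place P4 (34 MB), 30 MB left
memory block 5: place P5 (35 MB), 29 MB left
memory block 6: place P6 (38 MB), 26 MB left
memory block 7: place P7 (38 MB), 26 MB left
memory block 8: place P8 (36 MB), 28 MB left
memory block 9: place P9 (37 MB), 27 MB left
9 memory blocks × 64 MB = 576 MB; used 323 MB; unused 253 MB.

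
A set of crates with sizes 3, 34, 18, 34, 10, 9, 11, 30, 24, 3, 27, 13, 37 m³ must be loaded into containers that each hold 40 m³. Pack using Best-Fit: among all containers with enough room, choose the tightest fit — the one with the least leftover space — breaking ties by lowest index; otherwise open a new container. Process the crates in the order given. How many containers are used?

7 containers

Put 3 m³ in container 1; 37 m³ remain.
Put 34 m³ in container 1; 3 m³ remain.
Put 18 m³ in container 2; 22 m³ remain.
Put 34 m³ in container 3; 6 m³ remain.
Put 10 m³ in container 2; 12 m³ remain.
Put 9 m³ in container 2; 3 m³ remain.
Put 11 m³ in container 4; 29 m³ remain.
Put 30 m³ in container 5; 10 m³ remain.
Put 24 m³ in container 4; 5 m³ remain.
Put 3 m³ in container 1; 0 m³ remain.
Put 27 m³ in container 6; 13 m³ remain.
Put 13 m³ in container 6; 0 m³ remain.
Put 37 m³ in container 7; 3 m³ remain.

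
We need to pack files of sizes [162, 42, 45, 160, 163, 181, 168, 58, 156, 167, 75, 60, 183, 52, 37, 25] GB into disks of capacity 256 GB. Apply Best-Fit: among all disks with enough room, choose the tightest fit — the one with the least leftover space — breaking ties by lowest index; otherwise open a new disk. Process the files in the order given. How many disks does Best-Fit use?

8

Put 162 GB in disk 1; 94 GB remain.
Put 42 GB in disk 1; 52 GB remain.
Put 45 GB in disk 1; 7 GB remain.
Put 160 GB in disk 2; 96 GB remain.
Put 163 GB in disk 3; 93 GB remain.
Put 181 GB in disk 4; 75 GB remain.
Put 168 GB in disk 5; 88 GB remain.
Put 58 GB in disk 4; 17 GB remain.
Put 156 GB in disk 6; 100 GB remain.
Put 167 GB in disk 7; 89 GB remain.
Put 75 GB in disk 5; 13 GB remain.
Put 60 GB in disk 7; 29 GB remain.
Put 183 GB in disk 8; 73 GB remain.
Put 52 GB in disk 8; 21 GB remain.
Put 37 GB in disk 3; 56 GB remain.
Put 25 GB in disk 7; 4 GB remain.
Final disks: [162,42,45] [160] [163,37] [181,58] [168,75] [156] [167,60,25] [183,52].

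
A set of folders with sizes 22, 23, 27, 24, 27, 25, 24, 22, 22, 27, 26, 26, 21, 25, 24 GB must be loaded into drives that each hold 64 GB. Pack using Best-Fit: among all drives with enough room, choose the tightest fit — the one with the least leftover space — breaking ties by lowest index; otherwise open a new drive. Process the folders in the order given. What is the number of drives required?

Put 22 GB in drive 1; 42 GB remain.
Put 23 GB in drive 1; 19 GB remain.
Put 27 GB in drive 2; 37 GB remain.
Put 24 GB in drive 2; 13 GB remain.
Put 27 GB in drive 3; 37 GB remain.
Put 25 GB in drive 3; 12 GB remain.
Put 24 GB in drive 4; 40 GB remain.
Put 22 GB in drive 4; 18 GB remain.
Put 22 GB in drive 5; 42 GB remain.
Put 27 GB in drive 5; 15 GB remain.
Put 26 GB in drive 6; 38 GB remain.
Put 26 GB in drive 6; 12 GB remain.
Put 21 GB in drive 7; 43 GB remain.
Put 25 GB in drive 7; 18 GB remain.
Put 24 GB in drive 8; 40 GB remain.

8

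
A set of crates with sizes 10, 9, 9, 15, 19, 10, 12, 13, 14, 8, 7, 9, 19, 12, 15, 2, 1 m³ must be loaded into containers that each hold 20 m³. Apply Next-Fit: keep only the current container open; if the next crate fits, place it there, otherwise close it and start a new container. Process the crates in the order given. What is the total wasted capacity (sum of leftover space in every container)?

76

10 m³ → container 1 (remaining 10 m³)
9 m³ → container 1 (remaining 1 m³)
9 m³ → container 2 (remaining 11 m³)
15 m³ → container 3 (remaining 5 m³)
19 m³ → container 4 (remaining 1 m³)
10 m³ → container 5 (remaining 10 m³)
12 m³ → container 6 (remaining 8 m³)
13 m³ → container 7 (remaining 7 m³)
14 m³ → container 8 (remaining 6 m³)
8 m³ → container 9 (remaining 12 m³)
7 m³ → container 9 (remaining 5 m³)
9 m³ → container 10 (remaining 11 m³)
19 m³ → container 11 (remaining 1 m³)
12 m³ → container 12 (remaining 8 m³)
15 m³ → container 13 (remaining 5 m³)
2 m³ → container 13 (remaining 3 m³)
1 m³ → container 13 (remaining 2 m³)
13 containers × 20 m³ = 260 m³; used 184 m³; unused 76 m³.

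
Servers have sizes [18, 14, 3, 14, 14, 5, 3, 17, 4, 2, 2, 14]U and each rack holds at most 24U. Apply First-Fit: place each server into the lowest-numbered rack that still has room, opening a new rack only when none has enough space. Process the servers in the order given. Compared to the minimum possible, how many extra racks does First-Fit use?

0

First-Fit: [18,3,3] [14,5,4] [14,2,2] [14] [17] [14] → 6 racks.
6 servers exceed 12U (half the capacity), and no two of those can share a rack, so at least 6 racks are needed.
So 6 is already optimal.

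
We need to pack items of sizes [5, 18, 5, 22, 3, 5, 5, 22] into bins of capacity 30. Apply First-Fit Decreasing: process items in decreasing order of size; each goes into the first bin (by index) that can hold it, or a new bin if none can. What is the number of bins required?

Sorted descending: 22, 22, 18, 5, 5, 5, 5, 3.
Put 22 in bin 1; 8 remain.
Put 22 in bin 2; 8 remain.
Put 18 in bin 3; 12 remain.
Put 5 in bin 1; 3 remain.
Put 5 in bin 2; 3 remain.
Put 5 in bin 3; 7 remain.
Put 5 in bin 3; 2 remain.
Put 3 in bin 1; 0 remain.
Final bins: [22,5,3] [22,5] [18,5,5].

3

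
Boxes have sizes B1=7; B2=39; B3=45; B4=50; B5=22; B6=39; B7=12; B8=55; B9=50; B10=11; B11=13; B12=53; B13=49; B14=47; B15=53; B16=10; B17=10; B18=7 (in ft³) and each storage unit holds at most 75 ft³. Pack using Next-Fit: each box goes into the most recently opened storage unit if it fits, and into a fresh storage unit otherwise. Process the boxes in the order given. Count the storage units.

B1 (7 ft³) → storage unit 1 (remaining 68 ft³)
B2 (39 ft³) → storage unit 1 (remaining 29 ft³)
B3 (45 ft³) → storage unit 2 (remaining 30 ft³)
B4 (50 ft³) → storage unit 3 (remaining 25 ft³)
B5 (22 ft³) → storage unit 3 (remaining 3 ft³)
B6 (39 ft³) → storage unit 4 (remaining 36 ft³)
B7 (12 ft³) → storage unit 4 (remaining 24 ft³)
B8 (55 ft³) → storage unit 5 (remaining 20 ft³)
B9 (50 ft³) → storage unit 6 (remaining 25 ft³)
B10 (11 ft³) → storage unit 6 (remaining 14 ft³)
B11 (13 ft³) → storage unit 6 (remaining 1 ft³)
B12 (53 ft³) → storage unit 7 (remaining 22 ft³)
B13 (49 ft³) → storage unit 8 (remaining 26 ft³)
B14 (47 ft³) → storage unit 9 (remaining 28 ft³)
B15 (53 ft³) → storage unit 10 (remaining 22 ft³)
B16 (10 ft³) → storage unit 10 (remaining 12 ft³)
B17 (10 ft³) → storage unit 10 (remaining 2 ft³)
B18 (7 ft³) → storage unit 11 (remaining 68 ft³)
Final storage units: [7,39] [45] [50,22] [39,12] [55] [50,11,13] [53] [49] [47] [53,10,10] [7].

11 storage units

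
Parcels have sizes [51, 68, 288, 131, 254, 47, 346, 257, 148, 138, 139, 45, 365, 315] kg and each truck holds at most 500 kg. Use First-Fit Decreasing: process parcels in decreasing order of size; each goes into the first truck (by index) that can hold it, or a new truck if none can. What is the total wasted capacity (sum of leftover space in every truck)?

Sorted descending: 365, 346, 315, 288, 257, 254, 148, 139, 138, 131, 68, 51, 47, 45.
Put 365 kg in truck 1; 135 kg remain.
Put 346 kg in truck 2; 154 kg remain.
Put 315 kg in truck 3; 185 kg remain.
Put 288 kg in truck 4; 212 kg remain.
Put 257 kg in truck 5; 243 kg remain.
Put 254 kg in truck 6; 246 kg remain.
Put 148 kg in truck 2; 6 kg remain.
Put 139 kg in truck 3; 46 kg remain.
Put 138 kg in truck 4; 74 kg remain.
Put 131 kg in truck 1; 4 kg remain.
Put 68 kg in truck 4; 6 kg remain.
Put 51 kg in truck 5; 192 kg remain.
Put 47 kg in truck 5; 145 kg remain.
Put 45 kg in truck 3; 1 kg remain.
6 trucks × 500 kg = 3000 kg; used 2592 kg; unused 408 kg.

408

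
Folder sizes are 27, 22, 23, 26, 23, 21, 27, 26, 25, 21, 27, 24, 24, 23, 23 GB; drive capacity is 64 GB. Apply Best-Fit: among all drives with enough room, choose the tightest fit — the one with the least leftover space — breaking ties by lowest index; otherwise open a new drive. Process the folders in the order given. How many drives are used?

8 drives

27 GB → drive 1 (remaining 37 GB)
22 GB → drive 1 (remaining 15 GB)
23 GB → drive 2 (remaining 41 GB)
26 GB → drive 2 (remaining 15 GB)
23 GB → drive 3 (remaining 41 GB)
21 GB → drive 3 (remaining 20 GB)
27 GB → drive 4 (remaining 37 GB)
26 GB → drive 4 (remaining 11 GB)
25 GB → drive 5 (remaining 39 GB)
21 GB → drive 5 (remaining 18 GB)
27 GB → drive 6 (remaining 37 GB)
24 GB → drive 6 (remaining 13 GB)
24 GB → drive 7 (remaining 40 GB)
23 GB → drive 7 (remaining 17 GB)
23 GB → drive 8 (remaining 41 GB)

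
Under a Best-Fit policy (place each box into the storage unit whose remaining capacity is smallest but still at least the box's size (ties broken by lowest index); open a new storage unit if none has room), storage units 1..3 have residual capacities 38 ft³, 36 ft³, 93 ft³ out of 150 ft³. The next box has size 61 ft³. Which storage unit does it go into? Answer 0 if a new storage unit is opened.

3

Storage units with room: storage unit 3 (93 ft³).
Tightest fit is storage unit 3 with 93 ft³ free.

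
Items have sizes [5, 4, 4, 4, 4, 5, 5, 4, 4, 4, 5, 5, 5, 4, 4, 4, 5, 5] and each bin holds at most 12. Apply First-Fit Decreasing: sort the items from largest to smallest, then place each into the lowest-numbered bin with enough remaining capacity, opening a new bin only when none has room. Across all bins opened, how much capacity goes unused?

Sorted descending: 5, 5, 5, 5, 5, 5, 5, 5, 4, 4, 4, 4, 4, 4, 4, 4, 4, 4.
5 → bin 1 (remaining 7)
5 → bin 1 (remaining 2)
5 → bin 2 (remaining 7)
5 → bin 2 (remaining 2)
5 → bin 3 (remaining 7)
5 → bin 3 (remaining 2)
5 → bin 4 (remaining 7)
5 → bin 4 (remaining 2)
4 → bin 5 (remaining 8)
4 → bin 5 (remaining 4)
4 → bin 5 (remaining 0)
4 → bin 6 (remaining 8)
4 → bin 6 (remaining 4)
4 → bin 6 (remaining 0)
4 → bin 7 (remaining 8)
4 → bin 7 (remaining 4)
4 → bin 7 (remaining 0)
4 → bin 8 (remaining 8)
8 bins × 12 = 96; used 80; unused 16.

16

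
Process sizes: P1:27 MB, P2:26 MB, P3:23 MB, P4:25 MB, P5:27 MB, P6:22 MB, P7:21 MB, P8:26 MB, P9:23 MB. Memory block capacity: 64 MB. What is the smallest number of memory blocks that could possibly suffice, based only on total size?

Total size = 27 + 26 + 23 + 25 + 27 + 22 + 21 + 26 + 23 = 220 MB.
⌈220 / 64⌉ = 4.

4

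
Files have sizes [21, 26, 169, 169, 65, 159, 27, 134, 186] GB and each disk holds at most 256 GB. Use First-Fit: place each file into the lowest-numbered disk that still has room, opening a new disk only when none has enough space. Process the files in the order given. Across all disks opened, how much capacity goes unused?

324

21 GB → disk 1 (remaining 235 GB)
26 GB → disk 1 (remaining 209 GB)
169 GB → disk 1 (remaining 40 GB)
169 GB → disk 2 (remaining 87 GB)
65 GB → disk 2 (remaining 22 GB)
159 GB → disk 3 (remaining 97 GB)
27 GB → disk 1 (remaining 13 GB)
134 GB → disk 4 (remaining 122 GB)
186 GB → disk 5 (remaining 70 GB)
5 disks × 256 GB = 1280 GB; used 956 GB; unused 324 GB.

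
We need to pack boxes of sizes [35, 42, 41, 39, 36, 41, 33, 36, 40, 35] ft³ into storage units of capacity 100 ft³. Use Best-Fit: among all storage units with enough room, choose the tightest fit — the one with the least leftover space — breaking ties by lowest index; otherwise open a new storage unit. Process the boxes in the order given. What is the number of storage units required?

storage unit 1: place 35 ft³, 65 ft³ left
storage unit 1: place 42 ft³, 23 ft³ left
storage unit 2: place 41 ft³, 59 ft³ left
storage unit 2: place 39 ft³, 20 ft³ left
storage unit 3: place 36 ft³, 64 ft³ left
storage unit 3: place 41 ft³, 23 ft³ left
storage unit 4: place 33 ft³, 67 ft³ left
storage unit 4: place 36 ft³, 31 ft³ left
storage unit 5: place 40 ft³, 60 ft³ left
storage unit 5: place 35 ft³, 25 ft³ left

5 storage units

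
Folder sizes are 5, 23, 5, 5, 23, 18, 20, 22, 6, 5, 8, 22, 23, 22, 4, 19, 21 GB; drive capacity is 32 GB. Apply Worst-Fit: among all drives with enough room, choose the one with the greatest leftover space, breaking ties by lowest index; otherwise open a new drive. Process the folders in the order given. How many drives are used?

5 GB → drive 1 (remaining 27 GB)
23 GB → drive 1 (remaining 4 GB)
5 GB → drive 2 (remaining 27 GB)
5 GB → drive 2 (remaining 22 GB)
23 GB → drive 3 (remaining 9 GB)
18 GB → drive 2 (remaining 4 GB)
20 GB → drive 4 (remaining 12 GB)
22 GB → drive 5 (remaining 10 GB)
6 GB → drive 4 (remaining 6 GB)
5 GB → drive 5 (remaining 5 GB)
8 GB → drive 3 (remaining 1 GB)
22 GB → drive 6 (remaining 10 GB)
23 GB → drive 7 (remaining 9 GB)
22 GB → drive 8 (remaining 10 GB)
4 GB → drive 6 (remaining 6 GB)
19 GB → drive 9 (remaining 13 GB)
21 GB → drive 10 (remaining 11 GB)
Final drives: [5,23] [5,5,18] [23,8] [20,6] [22,5] [22,4] [23] [22] [19] [21].

10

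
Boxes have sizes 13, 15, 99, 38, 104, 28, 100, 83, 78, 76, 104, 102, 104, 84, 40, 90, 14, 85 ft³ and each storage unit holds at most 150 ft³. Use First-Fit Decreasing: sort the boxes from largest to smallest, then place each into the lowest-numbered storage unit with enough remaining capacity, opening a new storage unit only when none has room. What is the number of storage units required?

Sorted descending: 104, 104, 104, 102, 100, 99, 90, 85, 84, 83, 78, 76, 40, 38, 28, 15, 14, 13.
Put 104 ft³ in storage unit 1; 46 ft³ remain.
Put 104 ft³ in storage unit 2; 46 ft³ remain.
Put 104 ft³ in storage unit 3; 46 ft³ remain.
Put 102 ft³ in storage unit 4; 48 ft³ remain.
Put 100 ft³ in storage unit 5; 50 ft³ remain.
Put 99 ft³ in storage unit 6; 51 ft³ remain.
Put 90 ft³ in storage unit 7; 60 ft³ remain.
Put 85 ft³ in storage unit 8; 65 ft³ remain.
Put 84 ft³ in storage unit 9; 66 ft³ remain.
Put 83 ft³ in storage unit 10; 67 ft³ remain.
Put 78 ft³ in storage unit 11; 72 ft³ remain.
Put 76 ft³ in storage unit 12; 74 ft³ remain.
Put 40 ft³ in storage unit 1; 6 ft³ remain.
Put 38 ft³ in storage unit 2; 8 ft³ remain.
Put 28 ft³ in storage unit 3; 18 ft³ remain.
Put 15 ft³ in storage unit 3; 3 ft³ remain.
Put 14 ft³ in storage unit 4; 34 ft³ remain.
Put 13 ft³ in storage unit 4; 21 ft³ remain.
Final storage units: [104,40] [104,38] [104,28,15] [102,14,13] [100] [99] [90] [85] [84] [83] [78] [76].

12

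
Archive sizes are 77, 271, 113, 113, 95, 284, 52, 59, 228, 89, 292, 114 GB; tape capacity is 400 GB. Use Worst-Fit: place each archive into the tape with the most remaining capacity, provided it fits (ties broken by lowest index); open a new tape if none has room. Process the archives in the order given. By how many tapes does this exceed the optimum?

Worst-Fit: [77,271] [113,113,95,59] [284,52] [228,89] [292] [114] → 6 tapes.
Total size 1787 GB; any packing needs at least ⌈1787/400⌉ = 5 tapes.
An optimal packing achieves that bound: [292,95] [284,114] [271,113] [228,113,59] [89,77,52] → 5 tapes.
Excess: 6 − 5 = 1.

1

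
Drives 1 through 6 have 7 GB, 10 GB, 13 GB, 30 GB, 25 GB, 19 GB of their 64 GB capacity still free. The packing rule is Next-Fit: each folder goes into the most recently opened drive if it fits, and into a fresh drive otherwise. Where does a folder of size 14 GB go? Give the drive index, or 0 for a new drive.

6

Next-Fit only looks at drive 6, which has 19 GB free.
14 GB fits there.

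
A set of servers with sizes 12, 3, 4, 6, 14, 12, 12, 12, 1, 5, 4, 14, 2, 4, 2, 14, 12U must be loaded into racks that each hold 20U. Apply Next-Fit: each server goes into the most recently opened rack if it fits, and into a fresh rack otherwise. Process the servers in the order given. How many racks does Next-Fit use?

8 racks

12U → rack 1 (remaining 8U)
3U → rack 1 (remaining 5U)
4U → rack 1 (remaining 1U)
6U → rack 2 (remaining 14U)
14U → rack 2 (remaining 0U)
12U → rack 3 (remaining 8U)
12U → rack 4 (remaining 8U)
12U → rack 5 (remaining 8U)
1U → rack 5 (remaining 7U)
5U → rack 5 (remaining 2U)
4U → rack 6 (remaining 16U)
14U → rack 6 (remaining 2U)
2U → rack 6 (remaining 0U)
4U → rack 7 (remaining 16U)
2U → rack 7 (remaining 14U)
14U → rack 7 (remaining 0U)
12U → rack 8 (remaining 8U)
Final racks: [12,3,4] [6,14] [12] [12] [12,1,5] [4,14,2] [4,2,14] [12].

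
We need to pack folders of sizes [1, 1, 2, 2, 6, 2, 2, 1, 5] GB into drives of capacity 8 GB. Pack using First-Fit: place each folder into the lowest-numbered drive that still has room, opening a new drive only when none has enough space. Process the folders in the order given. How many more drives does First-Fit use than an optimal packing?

First-Fit: [1,1,2,2,2] [6,2] [1,5] → 3 drives.
Total size 22 GB; any packing needs at least ⌈22/8⌉ = 3 drives.
So 3 is already optimal.

0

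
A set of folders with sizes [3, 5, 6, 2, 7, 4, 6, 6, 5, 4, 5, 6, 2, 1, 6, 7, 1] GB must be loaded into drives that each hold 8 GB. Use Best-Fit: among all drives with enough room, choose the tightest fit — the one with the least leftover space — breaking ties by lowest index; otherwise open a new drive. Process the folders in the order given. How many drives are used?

Put 3 GB in drive 1; 5 GB remain.
Put 5 GB in drive 1; 0 GB remain.
Put 6 GB in drive 2; 2 GB remain.
Put 2 GB in drive 2; 0 GB remain.
Put 7 GB in drive 3; 1 GB remain.
Put 4 GB in drive 4; 4 GB remain.
Put 6 GB in drive 5; 2 GB remain.
Put 6 GB in drive 6; 2 GB remain.
Put 5 GB in drive 7; 3 GB remain.
Put 4 GB in drive 4; 0 GB remain.
Put 5 GB in drive 8; 3 GB remain.
Put 6 GB in drive 9; 2 GB remain.
Put 2 GB in drive 5; 0 GB remain.
Put 1 GB in drive 3; 0 GB remain.
Put 6 GB in drive 10; 2 GB remain.
Put 7 GB in drive 11; 1 GB remain.
Put 1 GB in drive 11; 0 GB remain.

11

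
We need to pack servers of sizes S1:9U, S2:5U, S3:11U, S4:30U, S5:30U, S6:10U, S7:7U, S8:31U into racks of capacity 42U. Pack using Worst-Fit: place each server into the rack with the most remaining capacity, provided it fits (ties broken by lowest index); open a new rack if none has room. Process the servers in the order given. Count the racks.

S1 (9U) → rack 1 (remaining 33U)
S2 (5U) → rack 1 (remaining 28U)
S3 (11U) → rack 1 (remaining 17U)
S4 (30U) → rack 2 (remaining 12U)
S5 (30U) → rack 3 (remaining 12U)
S6 (10U) → rack 1 (remaining 7U)
S7 (7U) → rack 2 (remaining 5U)
S8 (31U) → rack 4 (remaining 11U)

4 racks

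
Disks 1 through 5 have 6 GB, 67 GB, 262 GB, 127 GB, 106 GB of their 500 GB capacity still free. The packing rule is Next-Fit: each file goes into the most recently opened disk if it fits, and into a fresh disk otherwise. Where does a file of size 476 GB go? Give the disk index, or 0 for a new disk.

0

Next-Fit only looks at disk 5, which has 106 GB free.
476 GB does not fit, so a new disk is opened.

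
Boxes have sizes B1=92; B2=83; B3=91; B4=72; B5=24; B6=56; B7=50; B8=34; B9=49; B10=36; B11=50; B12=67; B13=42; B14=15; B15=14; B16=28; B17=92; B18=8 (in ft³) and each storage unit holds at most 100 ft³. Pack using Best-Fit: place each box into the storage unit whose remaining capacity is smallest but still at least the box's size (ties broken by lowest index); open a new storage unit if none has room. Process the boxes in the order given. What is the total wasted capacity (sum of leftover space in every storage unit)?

97

B1 (92 ft³) → storage unit 1 (remaining 8 ft³)
B2 (83 ft³) → storage unit 2 (remaining 17 ft³)
B3 (91 ft³) → storage unit 3 (remaining 9 ft³)
B4 (72 ft³) → storage unit 4 (remaining 28 ft³)
B5 (24 ft³) → storage unit 4 (remaining 4 ft³)
B6 (56 ft³) → storage unit 5 (remaining 44 ft³)
B7 (50 ft³) → storage unit 6 (remaining 50 ft³)
B8 (34 ft³) → storage unit 5 (remaining 10 ft³)
B9 (49 ft³) → storage unit 6 (remaining 1 ft³)
B10 (36 ft³) → storage unit 7 (remaining 64 ft³)
B11 (50 ft³) → storage unit 7 (remaining 14 ft³)
B12 (67 ft³) → storage unit 8 (remaining 33 ft³)
B13 (42 ft³) → storage unit 9 (remaining 58 ft³)
B14 (15 ft³) → storage unit 2 (remaining 2 ft³)
B15 (14 ft³) → storage unit 7 (remaining 0 ft³)
B16 (28 ft³) → storage unit 8 (remaining 5 ft³)
B17 (92 ft³) → storage unit 10 (remaining 8 ft³)
B18 (8 ft³) → storage unit 1 (remaining 0 ft³)
10 storage units × 100 ft³ = 1000 ft³; used 903 ft³; unused 97 ft³.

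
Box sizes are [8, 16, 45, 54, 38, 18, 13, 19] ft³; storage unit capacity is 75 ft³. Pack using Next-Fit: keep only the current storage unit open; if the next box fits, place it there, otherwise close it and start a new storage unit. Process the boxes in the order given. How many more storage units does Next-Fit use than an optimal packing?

1

Next-Fit: [8,16,45] [54] [38,18,13] [19] → 4 storage units.
Total size 211 ft³; any packing needs at least ⌈211/75⌉ = 3 storage units.
An optimal packing achieves that bound: [54,19] [45,18,8] [38,16,13] → 3 storage units.
Excess: 4 − 3 = 1.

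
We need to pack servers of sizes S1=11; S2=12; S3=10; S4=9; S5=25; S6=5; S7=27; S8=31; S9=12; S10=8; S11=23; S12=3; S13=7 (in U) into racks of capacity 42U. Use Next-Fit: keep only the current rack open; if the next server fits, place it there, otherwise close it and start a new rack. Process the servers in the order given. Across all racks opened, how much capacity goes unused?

69

rack 1: place S1 (11U), 31U left
rack 1: place S2 (12U), 19U left
rack 1: place S3 (10U), 9U left
rack 1: place S4 (9U), 0U left
rack 2: place S5 (25U), 17U left
rack 2: place S6 (5U), 12U left
rack 3: place S7 (27U), 15U left
rack 4: place S8 (31U), 11U left
rack 5: place S9 (12U), 30U left
rack 5: place S10 (8U), 22U left
rack 6: place S11 (23U), 19U left
rack 6: place S12 (3U), 16U left
rack 6: place S13 (7U), 9U left
6 racks × 42U = 252U; used 183U; unused 69U.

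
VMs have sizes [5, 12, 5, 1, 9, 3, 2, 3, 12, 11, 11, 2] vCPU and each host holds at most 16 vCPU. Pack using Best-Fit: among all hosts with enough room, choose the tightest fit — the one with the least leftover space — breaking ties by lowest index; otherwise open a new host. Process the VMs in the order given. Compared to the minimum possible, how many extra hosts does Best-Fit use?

Best-Fit: [5,5,2,3] [12,1,3] [9] [12,2] [11] [11] → 6 hosts.
Total size 76 vCPU; any packing needs at least ⌈76/16⌉ = 5 hosts.
An optimal packing achieves that bound: [12,3,1] [12,3] [11,5] [11,5] [9,2,2] → 5 hosts.
Excess: 6 − 5 = 1.

1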